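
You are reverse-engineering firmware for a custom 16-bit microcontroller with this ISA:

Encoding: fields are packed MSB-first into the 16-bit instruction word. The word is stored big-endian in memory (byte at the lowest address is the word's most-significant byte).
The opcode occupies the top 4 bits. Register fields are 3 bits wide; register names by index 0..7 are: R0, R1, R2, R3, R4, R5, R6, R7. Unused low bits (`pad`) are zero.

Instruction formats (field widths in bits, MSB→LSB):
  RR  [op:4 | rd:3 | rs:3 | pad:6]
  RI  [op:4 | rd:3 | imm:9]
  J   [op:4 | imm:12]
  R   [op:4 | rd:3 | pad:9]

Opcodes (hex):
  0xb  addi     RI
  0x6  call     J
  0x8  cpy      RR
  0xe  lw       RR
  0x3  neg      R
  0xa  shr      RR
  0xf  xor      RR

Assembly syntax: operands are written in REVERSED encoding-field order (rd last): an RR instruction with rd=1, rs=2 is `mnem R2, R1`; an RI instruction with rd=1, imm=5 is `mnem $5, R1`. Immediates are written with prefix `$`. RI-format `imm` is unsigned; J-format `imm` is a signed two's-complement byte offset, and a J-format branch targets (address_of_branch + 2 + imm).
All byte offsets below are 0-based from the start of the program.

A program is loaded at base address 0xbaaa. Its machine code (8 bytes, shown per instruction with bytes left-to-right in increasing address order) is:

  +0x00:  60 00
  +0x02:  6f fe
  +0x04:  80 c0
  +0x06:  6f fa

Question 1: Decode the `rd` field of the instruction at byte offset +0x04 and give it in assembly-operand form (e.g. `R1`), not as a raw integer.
off 0x04: read 80 c0 as big → 0x80c0
  opcode bits[15:12]=0x8: cpy/RR
  rd: (w>>9)&0x7=0x0 → R0
  rs: (w>>6)&0x7=0x3 → R3

R0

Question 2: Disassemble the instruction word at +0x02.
call $-2

[02] 6f fe → 0x6ffe
  op=0x6ffe>>12=0x6 ⇒ call (J)
  imm: (w>>0)&0xfff=0xffe (s12→-2) → $-2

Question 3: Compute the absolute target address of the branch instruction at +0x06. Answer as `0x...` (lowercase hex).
@+06  big-endian(6f fa) = 0x6ffa
  top 4b → 0x6 → call [J]
  imm@[11:0]=0xffa (s12→-6) ⇒ $-6
  target = base 0xbaaa + off 0x06 + 2 + imm -6 = 0xbaac

0xbaac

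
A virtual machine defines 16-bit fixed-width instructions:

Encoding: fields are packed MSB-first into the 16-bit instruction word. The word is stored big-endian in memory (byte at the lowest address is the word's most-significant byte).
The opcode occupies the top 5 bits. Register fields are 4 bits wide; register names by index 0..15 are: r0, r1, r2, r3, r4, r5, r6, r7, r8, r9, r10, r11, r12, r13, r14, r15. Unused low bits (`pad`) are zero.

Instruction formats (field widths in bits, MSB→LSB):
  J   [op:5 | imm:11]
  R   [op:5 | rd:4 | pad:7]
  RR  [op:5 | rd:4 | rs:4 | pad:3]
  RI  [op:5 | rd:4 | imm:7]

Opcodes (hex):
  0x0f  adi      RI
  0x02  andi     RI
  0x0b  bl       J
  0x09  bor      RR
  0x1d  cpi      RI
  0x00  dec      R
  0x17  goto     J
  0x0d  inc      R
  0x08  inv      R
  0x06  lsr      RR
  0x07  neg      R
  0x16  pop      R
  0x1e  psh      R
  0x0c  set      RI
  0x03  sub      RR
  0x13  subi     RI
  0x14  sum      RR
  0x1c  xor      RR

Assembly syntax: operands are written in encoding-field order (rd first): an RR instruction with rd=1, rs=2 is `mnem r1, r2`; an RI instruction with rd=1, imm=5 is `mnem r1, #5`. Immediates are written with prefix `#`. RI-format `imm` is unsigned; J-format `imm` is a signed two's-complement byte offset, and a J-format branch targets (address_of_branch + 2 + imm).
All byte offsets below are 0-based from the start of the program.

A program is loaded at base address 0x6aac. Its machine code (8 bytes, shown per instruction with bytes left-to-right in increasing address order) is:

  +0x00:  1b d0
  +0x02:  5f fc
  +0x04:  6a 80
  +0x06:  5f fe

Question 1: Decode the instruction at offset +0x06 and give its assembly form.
bl #-2

off 0x06: read 5f fe as big → 0x5ffe
  op=0x5ffe>>11=0xb ⇒ bl (J)
  imm@[10:0]=0x7fe (s11→-2) ⇒ #-2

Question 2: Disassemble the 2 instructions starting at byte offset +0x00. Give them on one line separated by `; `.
sub r7, r10; bl #-4

off 0x00: read 1b d0 as big → 0x1bd0
  opcode bits[15:11]=0x3: sub/RR
  rd@[10:7]=0x7 ⇒ r7
  rs@[6:3]=0xa ⇒ r10
off 0x02: read 5f fc as big → 0x5ffc
  opcode bits[15:11]=0xb: bl/J
  imm@[10:0]=0x7fc (s11→-4) ⇒ #-4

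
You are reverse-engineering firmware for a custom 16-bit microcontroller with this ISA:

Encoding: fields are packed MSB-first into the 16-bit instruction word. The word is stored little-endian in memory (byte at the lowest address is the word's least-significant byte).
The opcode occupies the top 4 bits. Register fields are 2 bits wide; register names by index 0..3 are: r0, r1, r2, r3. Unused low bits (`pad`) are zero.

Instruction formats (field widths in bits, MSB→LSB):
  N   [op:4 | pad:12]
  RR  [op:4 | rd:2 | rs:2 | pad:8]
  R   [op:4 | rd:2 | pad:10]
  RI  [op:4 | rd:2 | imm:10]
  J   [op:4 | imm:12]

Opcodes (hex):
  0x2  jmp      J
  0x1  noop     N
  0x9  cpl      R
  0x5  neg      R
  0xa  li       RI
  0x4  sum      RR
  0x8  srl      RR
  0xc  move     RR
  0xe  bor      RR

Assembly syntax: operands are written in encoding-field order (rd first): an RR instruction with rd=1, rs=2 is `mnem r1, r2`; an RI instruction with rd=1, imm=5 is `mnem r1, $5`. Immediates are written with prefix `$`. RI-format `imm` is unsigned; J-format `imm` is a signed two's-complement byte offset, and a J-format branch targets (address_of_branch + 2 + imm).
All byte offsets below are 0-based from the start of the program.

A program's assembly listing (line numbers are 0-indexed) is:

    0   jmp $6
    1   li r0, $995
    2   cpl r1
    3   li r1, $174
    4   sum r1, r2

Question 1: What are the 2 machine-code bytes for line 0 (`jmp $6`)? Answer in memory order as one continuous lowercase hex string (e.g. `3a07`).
0. jmp fields op=0x2:4|imm=6:12 → word 2006h → 06 20

0620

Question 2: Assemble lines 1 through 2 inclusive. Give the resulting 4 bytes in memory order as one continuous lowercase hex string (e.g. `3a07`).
1. li fields op=0xa:4|rd=0:2|imm=995:10 → word a3e3h → e3 a3
2. cpl fields op=0x9:4|rd=1:2|pad=0:10 → word 9400h → 00 94

e3a30094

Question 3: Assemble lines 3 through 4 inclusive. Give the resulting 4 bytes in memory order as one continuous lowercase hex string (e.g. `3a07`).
aea40046

3. li fields op=0xa:4|rd=1:2|imm=174:10 → word a4aeh → ae a4
4. sum fields op=0x4:4|rd=1:2|rs=2:2|pad=0:8 → word 4600h → 00 46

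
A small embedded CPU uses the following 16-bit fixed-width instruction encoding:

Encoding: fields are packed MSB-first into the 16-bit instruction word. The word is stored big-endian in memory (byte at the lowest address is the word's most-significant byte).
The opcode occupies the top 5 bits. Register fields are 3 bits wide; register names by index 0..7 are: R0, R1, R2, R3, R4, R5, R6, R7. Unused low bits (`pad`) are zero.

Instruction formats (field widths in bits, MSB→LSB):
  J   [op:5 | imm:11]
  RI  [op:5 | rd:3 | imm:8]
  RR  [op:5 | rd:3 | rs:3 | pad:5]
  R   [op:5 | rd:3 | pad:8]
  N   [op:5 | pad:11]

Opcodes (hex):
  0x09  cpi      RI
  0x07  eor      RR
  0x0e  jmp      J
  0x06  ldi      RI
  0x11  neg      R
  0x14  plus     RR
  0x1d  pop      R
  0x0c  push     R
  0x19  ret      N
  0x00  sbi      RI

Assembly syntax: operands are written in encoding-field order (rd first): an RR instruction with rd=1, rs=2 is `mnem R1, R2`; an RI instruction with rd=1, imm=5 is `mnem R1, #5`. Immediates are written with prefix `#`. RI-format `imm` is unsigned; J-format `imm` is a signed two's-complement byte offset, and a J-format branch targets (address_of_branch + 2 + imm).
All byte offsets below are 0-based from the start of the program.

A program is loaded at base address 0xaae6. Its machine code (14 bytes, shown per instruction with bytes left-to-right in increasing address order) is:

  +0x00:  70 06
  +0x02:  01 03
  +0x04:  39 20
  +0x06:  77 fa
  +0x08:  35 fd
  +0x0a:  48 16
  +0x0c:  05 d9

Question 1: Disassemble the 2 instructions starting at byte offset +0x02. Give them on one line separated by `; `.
sbi R1, #3; eor R1, R1

+0x02: 01 03 ⇒ word 0x0103 (big)
  opcode bits[15:11]=0x0: sbi/RI
  rd@[10:8]=0x1 ⇒ R1
  imm@[7:0]=0x3 ⇒ #3
+0x04: 39 20 ⇒ word 0x3920 (big)
  opcode bits[15:11]=0x7: eor/RR
  rd@[10:8]=0x1 ⇒ R1
  rs@[7:5]=0x1 ⇒ R1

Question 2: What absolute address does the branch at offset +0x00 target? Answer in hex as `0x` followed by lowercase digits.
@+00  big-endian(70 06) = 0x7006
  opcode bits[15:11]=0xe: jmp/J
  imm@[10:0]=0x6 ⇒ #6
  target = base 0xaae6 + off 0x00 + 2 + imm 6 = 0xaaee

0xaaee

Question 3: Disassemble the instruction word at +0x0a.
[0a] 48 16 → 0x4816
  top 5b → 0x9 → cpi [RI]
  rd: (w>>8)&0x7=0x0 → R0
  imm: (w>>0)&0xff=0x16 → #22

cpi R0, #22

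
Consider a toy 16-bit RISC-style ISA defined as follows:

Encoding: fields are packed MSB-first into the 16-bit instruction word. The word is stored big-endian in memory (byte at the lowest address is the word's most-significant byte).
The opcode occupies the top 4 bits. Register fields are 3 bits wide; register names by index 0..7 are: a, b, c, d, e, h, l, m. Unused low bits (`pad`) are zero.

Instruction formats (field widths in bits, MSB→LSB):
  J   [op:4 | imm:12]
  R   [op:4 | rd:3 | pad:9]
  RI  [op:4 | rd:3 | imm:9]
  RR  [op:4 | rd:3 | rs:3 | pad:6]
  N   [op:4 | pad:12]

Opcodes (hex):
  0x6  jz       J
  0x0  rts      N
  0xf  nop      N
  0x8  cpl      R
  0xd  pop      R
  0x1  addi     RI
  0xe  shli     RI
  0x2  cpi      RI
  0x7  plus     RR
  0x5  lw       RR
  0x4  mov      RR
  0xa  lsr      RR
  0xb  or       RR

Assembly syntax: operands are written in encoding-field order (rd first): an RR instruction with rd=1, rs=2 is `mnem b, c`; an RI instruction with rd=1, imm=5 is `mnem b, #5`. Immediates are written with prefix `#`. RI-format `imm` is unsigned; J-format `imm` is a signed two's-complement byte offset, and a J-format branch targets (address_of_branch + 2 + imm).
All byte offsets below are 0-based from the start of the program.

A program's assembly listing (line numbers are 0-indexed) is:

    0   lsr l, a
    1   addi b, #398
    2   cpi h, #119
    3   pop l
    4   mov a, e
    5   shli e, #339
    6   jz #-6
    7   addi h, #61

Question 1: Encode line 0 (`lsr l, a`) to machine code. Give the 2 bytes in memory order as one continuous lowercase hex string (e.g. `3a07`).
L0: lsr op=0xa:4|rd=6:3|rs=0:3|pad=0:6 ⇒ 0xac00 ⇒ big ac 00

ac00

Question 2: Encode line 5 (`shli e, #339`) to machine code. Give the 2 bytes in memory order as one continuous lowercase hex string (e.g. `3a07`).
5. shli fields op=0xe:4|rd=4:3|imm=339:9 → word e953h → e9 53

e953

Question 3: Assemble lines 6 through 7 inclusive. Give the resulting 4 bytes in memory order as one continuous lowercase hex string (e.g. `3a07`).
6ffa1a3d

line 6 (jz): pack op=0x6:4|imm=-6:12 = 0x6ffa; big→ 6f fa
line 7 (addi): pack op=0x1:4|rd=5:3|imm=61:9 = 0x1a3d; big→ 1a 3d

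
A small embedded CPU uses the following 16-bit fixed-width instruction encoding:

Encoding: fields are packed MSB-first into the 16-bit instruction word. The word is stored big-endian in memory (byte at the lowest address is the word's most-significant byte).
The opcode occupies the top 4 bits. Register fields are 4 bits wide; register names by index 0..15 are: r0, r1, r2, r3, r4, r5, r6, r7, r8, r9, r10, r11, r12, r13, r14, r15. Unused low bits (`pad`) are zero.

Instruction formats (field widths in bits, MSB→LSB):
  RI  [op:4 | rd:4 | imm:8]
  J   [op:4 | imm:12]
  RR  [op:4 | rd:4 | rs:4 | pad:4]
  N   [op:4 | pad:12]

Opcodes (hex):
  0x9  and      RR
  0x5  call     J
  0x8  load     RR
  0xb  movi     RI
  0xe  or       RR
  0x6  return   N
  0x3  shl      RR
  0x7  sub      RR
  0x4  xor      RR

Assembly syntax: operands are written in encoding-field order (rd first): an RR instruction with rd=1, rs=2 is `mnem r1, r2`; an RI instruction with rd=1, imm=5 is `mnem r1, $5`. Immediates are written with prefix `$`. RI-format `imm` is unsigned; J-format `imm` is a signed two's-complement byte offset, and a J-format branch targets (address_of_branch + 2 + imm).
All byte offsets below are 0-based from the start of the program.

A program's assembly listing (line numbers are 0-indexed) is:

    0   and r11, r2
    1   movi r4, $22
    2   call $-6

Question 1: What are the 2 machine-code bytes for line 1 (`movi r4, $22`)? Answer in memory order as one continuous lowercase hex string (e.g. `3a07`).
1. movi fields op=0xb:4|rd=4:4|imm=22:8 → word b416h → b4 16

b416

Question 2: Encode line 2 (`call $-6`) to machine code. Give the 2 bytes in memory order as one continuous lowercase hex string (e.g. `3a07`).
5ffa

2. call fields op=0x5:4|imm=-6:12 → word 5ffah → 5f fa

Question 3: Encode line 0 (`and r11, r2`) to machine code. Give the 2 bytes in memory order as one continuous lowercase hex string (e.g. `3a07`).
L0: and op=0x9:4|rd=11:4|rs=2:4|pad=0:4 ⇒ 0x9b20 ⇒ big 9b 20

9b20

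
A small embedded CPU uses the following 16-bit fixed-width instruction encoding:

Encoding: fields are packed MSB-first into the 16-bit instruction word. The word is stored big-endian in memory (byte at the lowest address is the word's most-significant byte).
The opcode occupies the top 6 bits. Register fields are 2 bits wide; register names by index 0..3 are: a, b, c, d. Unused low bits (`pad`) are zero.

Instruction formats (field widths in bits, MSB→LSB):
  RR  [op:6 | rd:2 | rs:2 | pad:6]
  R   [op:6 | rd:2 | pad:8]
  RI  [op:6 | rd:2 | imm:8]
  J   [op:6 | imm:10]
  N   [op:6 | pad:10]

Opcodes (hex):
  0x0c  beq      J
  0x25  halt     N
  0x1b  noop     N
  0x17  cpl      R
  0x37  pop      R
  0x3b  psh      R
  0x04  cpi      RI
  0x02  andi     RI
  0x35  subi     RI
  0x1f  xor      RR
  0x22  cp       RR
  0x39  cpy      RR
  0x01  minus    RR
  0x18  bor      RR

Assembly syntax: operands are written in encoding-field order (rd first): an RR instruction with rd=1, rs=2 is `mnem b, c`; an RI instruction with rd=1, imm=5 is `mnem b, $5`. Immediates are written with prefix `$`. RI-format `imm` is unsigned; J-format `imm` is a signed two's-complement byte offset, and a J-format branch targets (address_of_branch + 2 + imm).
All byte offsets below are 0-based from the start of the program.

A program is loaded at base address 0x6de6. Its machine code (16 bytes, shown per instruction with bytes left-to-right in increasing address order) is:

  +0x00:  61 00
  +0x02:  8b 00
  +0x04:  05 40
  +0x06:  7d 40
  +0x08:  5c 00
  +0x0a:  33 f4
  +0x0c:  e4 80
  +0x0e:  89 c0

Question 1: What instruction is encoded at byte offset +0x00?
@+00  big-endian(61 00) = 0x6100
  top 6b → 0x18 → bor [RR]
  rd: (w>>8)&0x3=0x1 → b
  rs: (w>>6)&0x3=0x0 → a

bor b, a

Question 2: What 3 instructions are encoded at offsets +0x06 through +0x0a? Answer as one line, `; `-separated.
xor b, b; cpl a; beq $-12

off 0x06: read 7d 40 as big → 0x7d40
  opcode bits[15:10]=0x1f: xor/RR
  rd@[9:8]=0x1 ⇒ b
  rs@[7:6]=0x1 ⇒ b
off 0x08: read 5c 00 as big → 0x5c00
  opcode bits[15:10]=0x17: cpl/R
  rd@[9:8]=0x0 ⇒ a
off 0x0a: read 33 f4 as big → 0x33f4
  opcode bits[15:10]=0xc: beq/J
  imm@[9:0]=0x3f4 (s10→-12) ⇒ $-12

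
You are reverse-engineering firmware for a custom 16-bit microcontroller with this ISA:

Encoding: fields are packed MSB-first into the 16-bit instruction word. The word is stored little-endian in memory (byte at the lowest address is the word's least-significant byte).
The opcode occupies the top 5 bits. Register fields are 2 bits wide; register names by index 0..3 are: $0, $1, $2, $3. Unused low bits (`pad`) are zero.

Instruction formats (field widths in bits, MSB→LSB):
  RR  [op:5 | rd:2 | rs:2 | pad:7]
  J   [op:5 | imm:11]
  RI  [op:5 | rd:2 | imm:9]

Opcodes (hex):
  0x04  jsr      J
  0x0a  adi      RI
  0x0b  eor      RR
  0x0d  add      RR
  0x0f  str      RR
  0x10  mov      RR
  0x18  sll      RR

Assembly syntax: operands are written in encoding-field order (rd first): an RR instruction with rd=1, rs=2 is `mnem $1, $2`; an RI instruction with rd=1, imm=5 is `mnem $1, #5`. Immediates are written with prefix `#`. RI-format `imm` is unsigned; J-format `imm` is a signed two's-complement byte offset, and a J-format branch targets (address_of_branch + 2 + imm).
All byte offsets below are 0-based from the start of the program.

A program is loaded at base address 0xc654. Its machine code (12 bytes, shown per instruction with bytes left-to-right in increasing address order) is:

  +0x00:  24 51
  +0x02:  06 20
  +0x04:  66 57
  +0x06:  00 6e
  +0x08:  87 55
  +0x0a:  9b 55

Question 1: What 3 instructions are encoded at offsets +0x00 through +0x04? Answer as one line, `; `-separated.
@+00  little-endian(24 51) = 0x5124
  opcode bits[15:11]=0xa: adi/RI
  rd@[10:9]=0x0 ⇒ $0
  imm@[8:0]=0x124 ⇒ #292
@+02  little-endian(06 20) = 0x2006
  opcode bits[15:11]=0x4: jsr/J
  imm@[10:0]=0x6 ⇒ #6
@+04  little-endian(66 57) = 0x5766
  opcode bits[15:11]=0xa: adi/RI
  rd@[10:9]=0x3 ⇒ $3
  imm@[8:0]=0x166 ⇒ #358

adi $0, #292; jsr #6; adi $3, #358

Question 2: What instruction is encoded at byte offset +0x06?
add $3, $0

[06] 00 6e → 0x6e00
  op=0x6e00>>11=0xd ⇒ add (RR)
  rd@[10:9]=0x3 ⇒ $3
  rs@[8:7]=0x0 ⇒ $0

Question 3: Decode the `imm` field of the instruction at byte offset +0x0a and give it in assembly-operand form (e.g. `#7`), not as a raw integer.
@+0a  little-endian(9b 55) = 0x559b
  opcode bits[15:11]=0xa: adi/RI
  rd: (w>>9)&0x3=0x2 → $2
  imm: (w>>0)&0x1ff=0x19b → #411

#411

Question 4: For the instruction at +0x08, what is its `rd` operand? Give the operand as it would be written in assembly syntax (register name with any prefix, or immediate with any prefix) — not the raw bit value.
$2

[08] 87 55 → 0x5587
  top 5b → 0xa → adi [RI]
  [10:9] rd=2 = $2
  [8:0] imm=391 = #391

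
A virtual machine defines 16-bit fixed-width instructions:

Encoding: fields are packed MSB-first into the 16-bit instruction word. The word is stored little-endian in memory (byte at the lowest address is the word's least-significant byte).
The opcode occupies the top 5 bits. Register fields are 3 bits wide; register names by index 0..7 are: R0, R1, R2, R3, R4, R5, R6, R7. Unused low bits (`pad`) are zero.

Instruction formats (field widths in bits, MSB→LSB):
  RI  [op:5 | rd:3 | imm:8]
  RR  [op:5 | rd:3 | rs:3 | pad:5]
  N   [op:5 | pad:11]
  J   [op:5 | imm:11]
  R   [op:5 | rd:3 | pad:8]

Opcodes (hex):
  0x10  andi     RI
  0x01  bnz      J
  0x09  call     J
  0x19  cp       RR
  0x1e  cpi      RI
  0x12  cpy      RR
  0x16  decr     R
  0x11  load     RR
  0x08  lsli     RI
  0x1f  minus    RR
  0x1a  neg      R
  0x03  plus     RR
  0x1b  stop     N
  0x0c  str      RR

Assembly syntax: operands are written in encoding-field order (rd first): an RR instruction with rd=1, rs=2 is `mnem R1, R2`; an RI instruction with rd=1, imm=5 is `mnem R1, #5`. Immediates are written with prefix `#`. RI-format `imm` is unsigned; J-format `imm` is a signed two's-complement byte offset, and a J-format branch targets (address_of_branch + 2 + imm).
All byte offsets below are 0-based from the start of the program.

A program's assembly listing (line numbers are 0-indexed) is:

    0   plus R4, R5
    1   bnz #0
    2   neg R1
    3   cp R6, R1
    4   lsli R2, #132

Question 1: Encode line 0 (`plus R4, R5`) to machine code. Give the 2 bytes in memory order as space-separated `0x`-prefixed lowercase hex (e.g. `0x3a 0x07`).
0xa0 0x1c

line 0 (plus): pack op=0x3:5|rd=4:3|rs=5:3|pad=0:5 = 0x1ca0; little→ a0 1c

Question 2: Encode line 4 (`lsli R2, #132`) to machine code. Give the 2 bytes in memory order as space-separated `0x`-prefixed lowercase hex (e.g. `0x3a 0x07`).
0x84 0x42

line 4 (lsli): pack op=0x8:5|rd=2:3|imm=132:8 = 0x4284; little→ 84 42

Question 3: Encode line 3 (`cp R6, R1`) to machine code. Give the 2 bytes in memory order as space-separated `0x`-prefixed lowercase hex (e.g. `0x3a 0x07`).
0x20 0xce

line 3 (cp): pack op=0x19:5|rd=6:3|rs=1:3|pad=0:5 = 0xce20; little→ 20 ce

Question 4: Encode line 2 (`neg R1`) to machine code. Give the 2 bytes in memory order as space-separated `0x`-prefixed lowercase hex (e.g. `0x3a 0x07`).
2. neg fields op=0x1a:5|rd=1:3|pad=0:8 → word d100h → 00 d1

0x00 0xd1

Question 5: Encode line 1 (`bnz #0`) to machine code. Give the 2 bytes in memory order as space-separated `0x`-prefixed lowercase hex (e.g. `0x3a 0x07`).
0x00 0x08

1. bnz fields op=0x1:5|imm=0:11 → word 0800h → 00 08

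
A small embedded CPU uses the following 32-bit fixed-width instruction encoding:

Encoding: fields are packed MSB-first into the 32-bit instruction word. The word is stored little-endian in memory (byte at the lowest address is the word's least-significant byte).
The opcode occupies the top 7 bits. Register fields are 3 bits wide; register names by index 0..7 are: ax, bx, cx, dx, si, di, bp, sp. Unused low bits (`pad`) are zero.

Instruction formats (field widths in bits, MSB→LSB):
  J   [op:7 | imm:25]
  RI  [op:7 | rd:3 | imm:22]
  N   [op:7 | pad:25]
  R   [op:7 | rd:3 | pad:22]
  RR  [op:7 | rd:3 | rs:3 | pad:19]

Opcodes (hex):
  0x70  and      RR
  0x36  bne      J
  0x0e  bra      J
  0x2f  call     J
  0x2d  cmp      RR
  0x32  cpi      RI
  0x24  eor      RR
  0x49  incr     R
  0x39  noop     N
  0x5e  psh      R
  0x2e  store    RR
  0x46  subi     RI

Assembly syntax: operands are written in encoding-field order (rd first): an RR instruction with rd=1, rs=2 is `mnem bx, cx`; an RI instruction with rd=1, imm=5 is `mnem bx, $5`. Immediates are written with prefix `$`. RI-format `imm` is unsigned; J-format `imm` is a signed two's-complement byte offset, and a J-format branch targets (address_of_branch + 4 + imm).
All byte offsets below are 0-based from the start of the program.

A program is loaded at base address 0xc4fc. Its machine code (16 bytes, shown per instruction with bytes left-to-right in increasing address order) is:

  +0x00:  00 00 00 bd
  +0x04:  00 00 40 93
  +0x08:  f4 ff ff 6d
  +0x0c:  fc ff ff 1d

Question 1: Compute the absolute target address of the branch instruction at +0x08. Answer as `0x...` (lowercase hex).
0xc4fc

@+08  little-endian(f4 ff ff 6d) = 0x6dfffff4
  top 7b → 0x36 → bne [J]
  [24:0] imm=33554420 (s25→-12) = $-12
  target = base 0xc4fc + off 0x08 + 4 + imm -12 = 0xc4fc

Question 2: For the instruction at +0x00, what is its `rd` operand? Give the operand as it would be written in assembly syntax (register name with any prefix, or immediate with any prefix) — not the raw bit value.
off 0x00: read 00 00 00 bd as little → 0xbd000000
  op=0xbd000000>>25=0x5e ⇒ psh (R)
  rd: (w>>22)&0x7=0x4 → si

si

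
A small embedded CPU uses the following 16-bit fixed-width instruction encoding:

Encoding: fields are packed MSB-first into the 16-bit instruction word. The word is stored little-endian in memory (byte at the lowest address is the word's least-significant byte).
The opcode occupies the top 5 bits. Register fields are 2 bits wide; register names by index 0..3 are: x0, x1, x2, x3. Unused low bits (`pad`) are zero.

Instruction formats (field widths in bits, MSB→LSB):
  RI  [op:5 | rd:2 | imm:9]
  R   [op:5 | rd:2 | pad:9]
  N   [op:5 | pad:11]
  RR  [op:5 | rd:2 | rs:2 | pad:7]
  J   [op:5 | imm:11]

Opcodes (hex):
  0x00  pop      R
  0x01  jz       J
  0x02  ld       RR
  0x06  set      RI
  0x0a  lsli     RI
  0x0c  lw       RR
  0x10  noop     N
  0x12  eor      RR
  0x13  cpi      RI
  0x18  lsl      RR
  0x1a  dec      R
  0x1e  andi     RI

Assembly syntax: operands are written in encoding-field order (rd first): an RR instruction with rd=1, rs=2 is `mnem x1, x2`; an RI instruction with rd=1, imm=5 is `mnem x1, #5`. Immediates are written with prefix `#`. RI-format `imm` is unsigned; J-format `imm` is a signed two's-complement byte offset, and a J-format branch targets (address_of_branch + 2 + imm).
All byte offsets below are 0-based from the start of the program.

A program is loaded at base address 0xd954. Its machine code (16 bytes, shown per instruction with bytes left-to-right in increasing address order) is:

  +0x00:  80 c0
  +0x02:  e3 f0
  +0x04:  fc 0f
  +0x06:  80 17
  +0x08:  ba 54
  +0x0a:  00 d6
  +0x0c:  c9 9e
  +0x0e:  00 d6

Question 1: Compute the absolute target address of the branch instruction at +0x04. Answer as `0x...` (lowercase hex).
0xd956

@+04  little-endian(fc 0f) = 0x0ffc
  opcode bits[15:11]=0x1: jz/J
  imm: (w>>0)&0x7ff=0x7fc (s11→-4) → #-4
  target = base 0xd954 + off 0x04 + 2 + imm -4 = 0xd956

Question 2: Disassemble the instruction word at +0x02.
off 0x02: read e3 f0 as little → 0xf0e3
  op=0xf0e3>>11=0x1e ⇒ andi (RI)
  [10:9] rd=0 = x0
  [8:0] imm=227 = #227

andi x0, #227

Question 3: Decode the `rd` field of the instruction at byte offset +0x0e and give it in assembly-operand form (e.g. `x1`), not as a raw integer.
x3

off 0x0e: read 00 d6 as little → 0xd600
  top 5b → 0x1a → dec [R]
  rd: (w>>9)&0x3=0x3 → x3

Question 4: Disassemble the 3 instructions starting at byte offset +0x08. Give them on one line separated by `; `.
off 0x08: read ba 54 as little → 0x54ba
  top 5b → 0xa → lsli [RI]
  rd: (w>>9)&0x3=0x2 → x2
  imm: (w>>0)&0x1ff=0xba → #186
off 0x0a: read 00 d6 as little → 0xd600
  top 5b → 0x1a → dec [R]
  rd: (w>>9)&0x3=0x3 → x3
off 0x0c: read c9 9e as little → 0x9ec9
  top 5b → 0x13 → cpi [RI]
  rd: (w>>9)&0x3=0x3 → x3
  imm: (w>>0)&0x1ff=0xc9 → #201

lsli x2, #186; dec x3; cpi x3, #201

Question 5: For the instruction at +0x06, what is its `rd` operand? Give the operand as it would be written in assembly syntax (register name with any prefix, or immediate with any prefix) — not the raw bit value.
x3

@+06  little-endian(80 17) = 0x1780
  opcode bits[15:11]=0x2: ld/RR
  rd: (w>>9)&0x3=0x3 → x3
  rs: (w>>7)&0x3=0x3 → x3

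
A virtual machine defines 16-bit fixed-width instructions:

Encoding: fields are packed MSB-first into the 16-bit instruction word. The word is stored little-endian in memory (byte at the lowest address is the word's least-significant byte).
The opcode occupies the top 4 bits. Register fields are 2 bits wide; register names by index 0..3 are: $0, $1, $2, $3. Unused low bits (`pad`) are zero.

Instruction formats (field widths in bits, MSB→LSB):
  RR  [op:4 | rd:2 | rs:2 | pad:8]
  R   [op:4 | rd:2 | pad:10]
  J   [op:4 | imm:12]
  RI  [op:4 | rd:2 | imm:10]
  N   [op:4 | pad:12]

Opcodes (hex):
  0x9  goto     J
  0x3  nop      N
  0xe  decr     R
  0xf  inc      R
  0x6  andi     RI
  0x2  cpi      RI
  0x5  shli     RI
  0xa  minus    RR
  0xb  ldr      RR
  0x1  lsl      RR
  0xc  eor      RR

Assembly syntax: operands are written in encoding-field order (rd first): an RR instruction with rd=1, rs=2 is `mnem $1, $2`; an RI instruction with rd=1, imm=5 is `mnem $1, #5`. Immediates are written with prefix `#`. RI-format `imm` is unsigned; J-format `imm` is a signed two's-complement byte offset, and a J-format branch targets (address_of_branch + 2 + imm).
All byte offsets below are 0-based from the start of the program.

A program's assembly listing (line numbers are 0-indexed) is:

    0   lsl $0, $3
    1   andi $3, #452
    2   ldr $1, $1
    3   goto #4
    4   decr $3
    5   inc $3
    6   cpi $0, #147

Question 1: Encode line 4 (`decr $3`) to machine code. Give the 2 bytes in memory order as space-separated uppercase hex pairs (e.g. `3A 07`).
L4: decr op=0xe:4|rd=3:2|pad=0:10 ⇒ 0xec00 ⇒ little 00 ec

00 EC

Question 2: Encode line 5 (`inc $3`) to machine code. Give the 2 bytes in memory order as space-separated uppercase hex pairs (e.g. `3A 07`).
00 FC

L5: inc op=0xf:4|rd=3:2|pad=0:10 ⇒ 0xfc00 ⇒ little 00 fc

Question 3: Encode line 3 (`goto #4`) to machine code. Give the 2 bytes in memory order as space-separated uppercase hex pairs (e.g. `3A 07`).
04 90

3. goto fields op=0x9:4|imm=4:12 → word 9004h → 04 90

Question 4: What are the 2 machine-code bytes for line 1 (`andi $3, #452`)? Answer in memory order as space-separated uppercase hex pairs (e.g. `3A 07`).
1. andi fields op=0x6:4|rd=3:2|imm=452:10 → word 6dc4h → c4 6d

C4 6D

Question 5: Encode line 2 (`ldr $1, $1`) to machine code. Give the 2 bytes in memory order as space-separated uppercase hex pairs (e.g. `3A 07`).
00 B5

L2: ldr op=0xb:4|rd=1:2|rs=1:2|pad=0:8 ⇒ 0xb500 ⇒ little 00 b5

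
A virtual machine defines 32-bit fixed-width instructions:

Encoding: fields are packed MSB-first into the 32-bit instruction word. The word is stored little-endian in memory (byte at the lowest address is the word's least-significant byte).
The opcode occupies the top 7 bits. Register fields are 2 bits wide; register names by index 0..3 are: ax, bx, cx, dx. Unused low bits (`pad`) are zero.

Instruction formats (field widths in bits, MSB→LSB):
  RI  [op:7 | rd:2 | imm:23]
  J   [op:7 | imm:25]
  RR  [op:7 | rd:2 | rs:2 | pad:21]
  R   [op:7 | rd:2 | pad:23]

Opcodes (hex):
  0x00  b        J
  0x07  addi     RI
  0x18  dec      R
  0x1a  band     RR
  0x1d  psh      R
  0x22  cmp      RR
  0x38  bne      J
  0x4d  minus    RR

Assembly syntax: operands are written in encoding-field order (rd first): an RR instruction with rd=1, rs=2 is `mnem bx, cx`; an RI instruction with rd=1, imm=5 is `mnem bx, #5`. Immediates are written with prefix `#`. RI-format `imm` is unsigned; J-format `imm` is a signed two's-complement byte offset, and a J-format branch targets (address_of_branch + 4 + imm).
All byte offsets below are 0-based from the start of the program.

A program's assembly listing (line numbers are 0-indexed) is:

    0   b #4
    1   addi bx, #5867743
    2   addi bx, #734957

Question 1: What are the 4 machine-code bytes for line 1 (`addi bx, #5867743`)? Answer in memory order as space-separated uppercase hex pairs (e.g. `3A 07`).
DF 88 D9 0E

line 1 (addi): pack op=0x7:7|rd=1:2|imm=5867743:23 = 0x0ed988df; little→ df 88 d9 0e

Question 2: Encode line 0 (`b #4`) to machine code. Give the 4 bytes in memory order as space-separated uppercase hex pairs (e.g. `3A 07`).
04 00 00 00

line 0 (b): pack op=0x0:7|imm=4:25 = 0x00000004; little→ 04 00 00 00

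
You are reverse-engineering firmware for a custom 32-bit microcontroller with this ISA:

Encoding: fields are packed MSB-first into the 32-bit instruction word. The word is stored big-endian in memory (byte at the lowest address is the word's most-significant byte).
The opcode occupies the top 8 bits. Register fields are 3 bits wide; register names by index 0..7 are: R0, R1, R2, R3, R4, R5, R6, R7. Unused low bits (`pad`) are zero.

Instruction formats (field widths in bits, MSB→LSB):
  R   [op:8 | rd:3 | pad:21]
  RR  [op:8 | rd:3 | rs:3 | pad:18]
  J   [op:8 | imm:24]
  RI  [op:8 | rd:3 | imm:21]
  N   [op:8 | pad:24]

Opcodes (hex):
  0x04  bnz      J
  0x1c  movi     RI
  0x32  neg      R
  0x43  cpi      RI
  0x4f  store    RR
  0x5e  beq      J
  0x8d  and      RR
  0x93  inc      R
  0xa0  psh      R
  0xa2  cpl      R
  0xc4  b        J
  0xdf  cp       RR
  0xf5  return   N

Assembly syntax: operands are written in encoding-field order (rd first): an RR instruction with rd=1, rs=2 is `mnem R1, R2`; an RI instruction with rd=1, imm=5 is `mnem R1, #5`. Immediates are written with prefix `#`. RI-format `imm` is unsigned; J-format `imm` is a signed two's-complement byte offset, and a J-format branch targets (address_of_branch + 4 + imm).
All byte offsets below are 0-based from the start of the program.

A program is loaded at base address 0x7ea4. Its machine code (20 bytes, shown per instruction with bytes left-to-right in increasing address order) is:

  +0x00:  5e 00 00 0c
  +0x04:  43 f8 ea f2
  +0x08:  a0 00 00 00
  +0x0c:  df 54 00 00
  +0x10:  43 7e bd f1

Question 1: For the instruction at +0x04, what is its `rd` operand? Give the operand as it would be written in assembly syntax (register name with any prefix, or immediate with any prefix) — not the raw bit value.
@+04  big-endian(43 f8 ea f2) = 0x43f8eaf2
  op=0x43f8eaf2>>24=0x43 ⇒ cpi (RI)
  [23:21] rd=7 = R7
  [20:0] imm=1633010 = #1633010

R7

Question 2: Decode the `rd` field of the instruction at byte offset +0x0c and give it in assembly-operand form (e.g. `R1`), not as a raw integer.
+0x0c: df 54 00 00 ⇒ word 0xdf540000 (big)
  op=0xdf540000>>24=0xdf ⇒ cp (RR)
  rd@[23:21]=0x2 ⇒ R2
  rs@[20:18]=0x5 ⇒ R5

R2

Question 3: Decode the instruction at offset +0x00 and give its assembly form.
@+00  big-endian(5e 00 00 0c) = 0x5e00000c
  opcode bits[31:24]=0x5e: beq/J
  imm: (w>>0)&0xffffff=0xc → #12

beq #12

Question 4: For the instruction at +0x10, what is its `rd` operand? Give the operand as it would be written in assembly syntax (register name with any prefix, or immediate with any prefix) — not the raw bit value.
[10] 43 7e bd f1 → 0x437ebdf1
  opcode bits[31:24]=0x43: cpi/RI
  rd@[23:21]=0x3 ⇒ R3
  imm@[20:0]=0x1ebdf1 ⇒ #2014705

R3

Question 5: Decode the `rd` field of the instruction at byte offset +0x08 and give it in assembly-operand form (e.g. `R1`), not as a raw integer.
@+08  big-endian(a0 00 00 00) = 0xa0000000
  top 8b → 0xa0 → psh [R]
  rd: (w>>21)&0x7=0x0 → R0

R0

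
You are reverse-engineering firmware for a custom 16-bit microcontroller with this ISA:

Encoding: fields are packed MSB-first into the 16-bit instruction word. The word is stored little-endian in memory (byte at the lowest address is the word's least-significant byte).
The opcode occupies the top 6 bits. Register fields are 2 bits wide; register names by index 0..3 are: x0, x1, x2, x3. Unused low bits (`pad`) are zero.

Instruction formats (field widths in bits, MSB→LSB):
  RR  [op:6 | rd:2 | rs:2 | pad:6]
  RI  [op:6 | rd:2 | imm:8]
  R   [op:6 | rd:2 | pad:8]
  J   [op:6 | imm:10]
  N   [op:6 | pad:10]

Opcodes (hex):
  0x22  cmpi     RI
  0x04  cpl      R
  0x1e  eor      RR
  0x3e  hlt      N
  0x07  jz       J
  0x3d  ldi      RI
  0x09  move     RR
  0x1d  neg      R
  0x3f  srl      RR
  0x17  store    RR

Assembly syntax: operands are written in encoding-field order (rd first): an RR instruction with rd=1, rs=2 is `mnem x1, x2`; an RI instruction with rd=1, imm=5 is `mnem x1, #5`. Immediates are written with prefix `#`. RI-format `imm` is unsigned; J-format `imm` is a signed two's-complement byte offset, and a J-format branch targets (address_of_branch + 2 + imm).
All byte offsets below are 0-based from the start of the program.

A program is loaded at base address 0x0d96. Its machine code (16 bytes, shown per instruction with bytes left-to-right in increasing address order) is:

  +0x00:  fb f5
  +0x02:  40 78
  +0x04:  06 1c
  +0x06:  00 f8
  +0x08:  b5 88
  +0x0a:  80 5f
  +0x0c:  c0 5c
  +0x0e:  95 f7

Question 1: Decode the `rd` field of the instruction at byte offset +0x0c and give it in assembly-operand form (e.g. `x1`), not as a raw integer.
x0

[0c] c0 5c → 0x5cc0
  op=0x5cc0>>10=0x17 ⇒ store (RR)
  rd: (w>>8)&0x3=0x0 → x0
  rs: (w>>6)&0x3=0x3 → x3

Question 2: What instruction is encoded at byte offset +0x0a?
store x3, x2

off 0x0a: read 80 5f as little → 0x5f80
  top 6b → 0x17 → store [RR]
  rd@[9:8]=0x3 ⇒ x3
  rs@[7:6]=0x2 ⇒ x2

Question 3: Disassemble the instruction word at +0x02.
eor x0, x1

off 0x02: read 40 78 as little → 0x7840
  op=0x7840>>10=0x1e ⇒ eor (RR)
  rd: (w>>8)&0x3=0x0 → x0
  rs: (w>>6)&0x3=0x1 → x1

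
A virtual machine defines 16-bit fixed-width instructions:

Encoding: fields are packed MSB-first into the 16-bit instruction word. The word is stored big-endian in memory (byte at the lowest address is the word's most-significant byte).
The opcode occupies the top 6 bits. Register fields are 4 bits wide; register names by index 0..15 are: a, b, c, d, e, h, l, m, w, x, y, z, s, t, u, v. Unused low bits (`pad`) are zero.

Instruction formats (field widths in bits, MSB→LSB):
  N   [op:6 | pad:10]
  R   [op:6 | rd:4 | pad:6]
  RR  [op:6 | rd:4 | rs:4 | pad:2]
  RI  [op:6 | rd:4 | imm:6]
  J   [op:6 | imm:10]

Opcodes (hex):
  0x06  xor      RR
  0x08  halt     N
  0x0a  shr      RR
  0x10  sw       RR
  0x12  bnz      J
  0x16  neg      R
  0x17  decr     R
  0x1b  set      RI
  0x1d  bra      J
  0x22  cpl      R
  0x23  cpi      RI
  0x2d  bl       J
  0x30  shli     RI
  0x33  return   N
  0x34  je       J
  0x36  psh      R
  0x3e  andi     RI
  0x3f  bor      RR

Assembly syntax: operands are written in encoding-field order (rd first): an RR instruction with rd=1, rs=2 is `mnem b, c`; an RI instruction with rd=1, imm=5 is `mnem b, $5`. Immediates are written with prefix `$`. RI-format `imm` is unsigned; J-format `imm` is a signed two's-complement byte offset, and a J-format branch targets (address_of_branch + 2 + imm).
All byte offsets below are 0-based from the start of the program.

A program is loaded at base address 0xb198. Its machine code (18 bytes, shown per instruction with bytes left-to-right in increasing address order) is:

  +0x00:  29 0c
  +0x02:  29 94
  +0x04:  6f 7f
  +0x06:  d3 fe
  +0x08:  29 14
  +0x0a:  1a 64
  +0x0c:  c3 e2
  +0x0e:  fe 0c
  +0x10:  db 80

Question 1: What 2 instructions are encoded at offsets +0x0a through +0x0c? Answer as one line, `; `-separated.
@+0a  big-endian(1a 64) = 0x1a64
  op=0x1a64>>10=0x6 ⇒ xor (RR)
  rd: (w>>6)&0xf=0x9 → x
  rs: (w>>2)&0xf=0x9 → x
@+0c  big-endian(c3 e2) = 0xc3e2
  op=0xc3e2>>10=0x30 ⇒ shli (RI)
  rd: (w>>6)&0xf=0xf → v
  imm: (w>>0)&0x3f=0x22 → $34

xor x, x; shli v, $34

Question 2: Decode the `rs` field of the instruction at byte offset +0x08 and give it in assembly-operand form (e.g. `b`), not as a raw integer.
h

[08] 29 14 → 0x2914
  top 6b → 0xa → shr [RR]
  [9:6] rd=4 = e
  [5:2] rs=5 = h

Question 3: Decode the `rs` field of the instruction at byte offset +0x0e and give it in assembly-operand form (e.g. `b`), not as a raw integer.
+0x0e: fe 0c ⇒ word 0xfe0c (big)
  top 6b → 0x3f → bor [RR]
  rd@[9:6]=0x8 ⇒ w
  rs@[5:2]=0x3 ⇒ d

d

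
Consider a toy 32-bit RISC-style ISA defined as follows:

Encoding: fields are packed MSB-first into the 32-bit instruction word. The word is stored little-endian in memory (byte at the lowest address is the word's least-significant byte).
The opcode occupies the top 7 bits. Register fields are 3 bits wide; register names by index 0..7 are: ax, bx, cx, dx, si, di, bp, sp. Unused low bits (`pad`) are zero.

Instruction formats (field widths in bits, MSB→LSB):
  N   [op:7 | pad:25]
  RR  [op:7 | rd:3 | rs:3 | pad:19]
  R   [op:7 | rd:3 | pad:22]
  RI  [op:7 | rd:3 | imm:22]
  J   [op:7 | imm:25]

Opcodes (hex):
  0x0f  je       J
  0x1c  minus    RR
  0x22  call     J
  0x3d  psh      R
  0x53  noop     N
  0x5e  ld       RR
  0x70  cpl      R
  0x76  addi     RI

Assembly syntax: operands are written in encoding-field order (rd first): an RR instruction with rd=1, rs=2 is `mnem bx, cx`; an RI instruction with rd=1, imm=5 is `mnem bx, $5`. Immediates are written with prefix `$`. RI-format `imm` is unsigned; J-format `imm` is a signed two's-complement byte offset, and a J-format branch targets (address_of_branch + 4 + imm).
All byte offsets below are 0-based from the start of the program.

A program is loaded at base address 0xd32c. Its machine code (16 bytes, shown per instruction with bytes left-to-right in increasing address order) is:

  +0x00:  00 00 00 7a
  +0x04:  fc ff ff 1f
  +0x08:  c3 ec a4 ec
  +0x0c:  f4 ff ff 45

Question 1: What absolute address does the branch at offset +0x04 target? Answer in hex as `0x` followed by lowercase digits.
0xd330

off 0x04: read fc ff ff 1f as little → 0x1ffffffc
  op=0x1ffffffc>>25=0xf ⇒ je (J)
  [24:0] imm=33554428 (s25→-4) = $-4
  target = base 0xd32c + off 0x04 + 4 + imm -4 = 0xd330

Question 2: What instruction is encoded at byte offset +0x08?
off 0x08: read c3 ec a4 ec as little → 0xeca4ecc3
  opcode bits[31:25]=0x76: addi/RI
  [24:22] rd=2 = cx
  [21:0] imm=2419907 = $2419907

addi cx, $2419907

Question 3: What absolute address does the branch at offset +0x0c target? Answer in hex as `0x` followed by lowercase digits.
@+0c  little-endian(f4 ff ff 45) = 0x45fffff4
  op=0x45fffff4>>25=0x22 ⇒ call (J)
  [24:0] imm=33554420 (s25→-12) = $-12
  target = base 0xd32c + off 0x0c + 4 + imm -12 = 0xd330

0xd330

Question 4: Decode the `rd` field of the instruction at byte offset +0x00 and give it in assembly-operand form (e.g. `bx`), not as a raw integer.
off 0x00: read 00 00 00 7a as little → 0x7a000000
  top 7b → 0x3d → psh [R]
  rd@[24:22]=0x0 ⇒ ax

ax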